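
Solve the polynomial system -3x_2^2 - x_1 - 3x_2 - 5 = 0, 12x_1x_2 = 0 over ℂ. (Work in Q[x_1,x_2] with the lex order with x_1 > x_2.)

{(-5, 0), (0, -1/2 - sqrt(51)*I/6), (0, -1/2 + sqrt(51)*I/6)}

Compute a lex Gröbner basis by Buchberger's algorithm.
f_1 = -x_1 - 3x_2^2 - 3x_2 - 5, LT = x_1.
f_2 = 12x_1x_2, LT = x_1x_2.

S(f_1,f_2): lcm = x_1x_2. S = 3x_2^3 + 3x_2^2 + 5x_2.
  leading term x_2^3: no divisor's leading term divides it; move 3x_2^3 to the remainder.
  leading term x_2^2: no divisor's leading term divides it; move 3x_2^2 to the remainder.
  leading term x_2: no divisor's leading term divides it; move 5x_2 to the remainder.
  remainder 3x_2^3 + 3x_2^2 + 5x_2 ≠ 0; add h_3 = 3x_2^3 + 3x_2^2 + 5x_2 to the basis.

S(f_1,h_3): leading monomials are coprime, so the S-polynomial reduces to 0 (Buchberger's first criterion).
S(f_2,h_3): lcm = x_1x_2^3. S = -x_1x_2^2 - 5/3x_1x_2.
  leading term x_1x_2^2: subtract (x_2^2)·f_1 from -x_1x_2^2 - 5/3x_1x_2 → -5/3x_1x_2 + 3x_2^4 + 3x_2^3 + 5x_2^2
  leading term x_1x_2: subtract (5/3x_2)·f_1 from -5/3x_1x_2 + 3x_2^4 + 3x_2^3 + 5x_2^2 → 3x_2^4 + 8x_2^3 + 10x_2^2 + 25/3x_2
  leading term x_2^4: subtract (x_2)·h_3 from 3x_2^4 + 8x_2^3 + 10x_2^2 + 25/3x_2 → 5x_2^3 + 5x_2^2 + 25/3x_2
  leading term x_2^3: subtract (5/3)·h_3 from 5x_2^3 + 5x_2^2 + 25/3x_2 → 0
  remainder 0.

Every S-polynomial of the final basis reduces to 0, so we have a Gröbner basis.
Inter-reduce: drop elements whose leading term is divisible by another's, tail-reduce, and make monic.
Reduced Gröbner basis: {x_1 + 3x_2^2 + 3x_2 + 5, x_2^3 + x_2^2 + 5/3x_2}.

A lex Gröbner basis eliminates variables successively. Here x_2^3 + x_2^2 + 5/3x_2 depends only on x_2, with roots {0, -1/2 - sqrt(51)*I/6, -1/2 + sqrt(51)*I/6}; lifting each root through the earlier basis elements recovers the full solutions.
  x_2 = 0: the earlier basis element becomes x_1 + 5 = 0, giving x_1 = -5 — point (-5, 0).
  x_2 = -1/2 - sqrt(51)*I/6: the earlier basis element becomes x_1 = 0, giving x_1 = 0 — point (0, -1/2 - sqrt(51)*I/6).
  x_2 = -1/2 + sqrt(51)*I/6: the earlier basis element becomes x_1 = 0, giving x_1 = 0 — point (0, -1/2 + sqrt(51)*I/6).
Check: every point annihilates each of the original generators.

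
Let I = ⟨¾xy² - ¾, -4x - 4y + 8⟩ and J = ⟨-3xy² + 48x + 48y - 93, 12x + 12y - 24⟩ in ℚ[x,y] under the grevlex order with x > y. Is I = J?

Yes, the ideals are equal.

Since reduced Gröbner bases are canonical representatives of ideals under a given ordering, it suffices to compute and compare them.
Buchberger on the first generating set:
f_1 = ¾xy² - ¾, LT = xy².
f_2 = -4x - 4y + 8, LT = x.

S(f_1,f_2): lcm = xy². S = -y³ + 2y² - 1.
  leading term y³: no divisor's leading term divides it; move -y³ to the remainder.
  leading term y²: no divisor's leading term divides it; move 2y² to the remainder.
  leading term 1: no divisor's leading term divides it; move -1 to the remainder.
  remainder -y³ + 2y² - 1 ≠ 0; add g_3 = -y³ + 2y² - 1 to the basis.

S(f_1,g_3): lcm = xy³. S = 2xy² - x - y.
  leading term xy²: subtract (8/3)·f_1 from 2xy² - x - y → -x - y + 2
  leading term x: subtract (¼)·f_2 from -x - y + 2 → 0
  remainder 0.

S(f_2,g_3): leading monomials are coprime, so the S-polynomial reduces to 0 (Buchberger's first criterion).
Every S-polynomial of the final basis reduces to 0, so we have a Gröbner basis.
Inter-reduce: drop elements whose leading term is divisible by another's, tail-reduce, and make monic.
Reduced Gröbner basis: {y³ - 2y² + 1, x + y - 2}.

Buchberger on the second generating set:
h_1 = -3xy² + 48x + 48y - 93, LT = xy².
h_2 = 12x + 12y - 24, LT = x.

S(h_1,h_2): lcm = xy². S = -y³ + 2y² - 16x - 16y + 31.
  leading term y³: no divisor's leading term divides it; move -y³ to the remainder.
  leading term y²: no divisor's leading term divides it; move 2y² to the remainder.
  leading term x: subtract (-4/3)·h_2 from -16x - 16y + 31 → -1
  leading term 1: no divisor's leading term divides it; move -1 to the remainder.
  remainder -y³ + 2y² - 1 ≠ 0; add k_3 = -y³ + 2y² - 1 to the basis.

S(h_1,k_3): lcm = xy³. S = 2xy² - 16xy - 16y² - x + 31y.
  leading term xy²: subtract (-⅔)·h_1 from 2xy² - 16xy - 16y² - x + 31y → -16xy - 16y² + 31x + 63y - 62
  leading term xy: subtract (-4/3y)·h_2 from -16xy - 16y² + 31x + 63y - 62 → 31x + 31y - 62
  leading term x: subtract (31/12)·h_2 from 31x + 31y - 62 → 0
  remainder 0.

S(h_2,k_3): leading monomials are coprime, so the S-polynomial reduces to 0 (Buchberger's first criterion).
Every S-polynomial of the final basis reduces to 0, so we have a Gröbner basis.
Inter-reduce: drop elements whose leading term is divisible by another's, tail-reduce, and make monic.
Reduced Gröbner basis: {y³ - 2y² + 1, x + y - 2}.

These coincide, so the ideals are equal.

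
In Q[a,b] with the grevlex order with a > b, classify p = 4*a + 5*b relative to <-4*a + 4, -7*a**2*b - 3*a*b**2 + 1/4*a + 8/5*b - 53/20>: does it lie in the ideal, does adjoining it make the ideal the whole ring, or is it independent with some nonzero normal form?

4*a + 5*b is independent of I; its normal form modulo I is 5*b + 4.

First compute the reduced Gröbner basis of I by Buchberger's algorithm.
f_1 = -4*a + 4, LT = a.
f_2 = -7*a**2*b - 3*a*b**2 + 1/4*a + 8/5*b - 53/20, LT = a**2*b.

S(f_1,f_2): lcm = a**2*b. S = -3/7*a*b**2 - a*b + 1/28*a + 8/35*b - 53/140.
  reduce S modulo (f_1, f_2):
  remainder -3/7*b**2 - 27/35*b - 12/35 ≠ 0; add h_3 = -3/7*b**2 - 27/35*b - 12/35 to the basis.

The other S-polynomials (S(f_1,h_3), S(f_2,h_3)) all reduce to 0 modulo the current basis, so we have a Gröbner basis.
Inter-reduce: drop elements whose leading term is divisible by another's, tail-reduce, and make monic.
Reduced Gröbner basis: {b**2 + 9/5*b + 4/5, a - 1}.
Label its elements g_1 = b**2 + 9/5*b + 4/5, g_2 = a - 1.

Reduce p = 4*a + 5*b modulo G:
  leading term a: subtract (4)·g_2 from 4*a + 5*b → 5*b + 4
  leading term b: no divisor's leading term divides it; move 5*b to the remainder.
  leading term 1: no divisor's leading term divides it; move 4 to the remainder.
  normal form = 5*b + 4.
The normal form is nonzero, so p ∉ I. Since p minus its normal form lies in I, I + (p) = I + (r) where r = 5*b + 4; decide whether this ideal is the whole ring.
Run Buchberger on G together with r (pairs among the g_i already reduce to 0 since G is a Gröbner basis):
g_1 = b**2 + 9/5*b + 4/5, LT = b**2.
g_2 = a - 1, LT = a.
r = 5*b + 4, LT = b.

The S-polynomials (S(g_1,g_2), S(g_1,r), S(g_2,r)) all reduce to 0 modulo the current basis, so we have a Gröbner basis.
Inter-reduce: drop elements whose leading term is divisible by another's, tail-reduce, and make monic.
Reduced Gröbner basis: {a - 1, b + 4/5}.
The reduced Gröbner basis of I + (p) is {a - 1, b + 4/5} ≠ {1}, a proper ideal, so the enlarged system stays consistent: p is independent of I, with normal form 5*b + 4.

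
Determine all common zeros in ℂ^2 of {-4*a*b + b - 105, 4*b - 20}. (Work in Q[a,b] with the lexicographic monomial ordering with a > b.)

Compute a lex Gröbner basis by Buchberger's algorithm.
f_1 = -4*a*b + b - 105, LT = a*b.
f_2 = 4*b - 20, LT = b.

S(f_1,f_2): lcm = a*b. S = 5*a - 1/4*b + 105/4.
  leading term a: no divisor's leading term divides it; move 5*a to the remainder.
  leading term b: subtract (-1/16)·f_2 from -1/4*b + 105/4 → 25
  leading term 1: no divisor's leading term divides it; move 25 to the remainder.
  remainder 5*a + 25 ≠ 0; add h_3 = 5*a + 25 to the basis.

S(f_1,h_3): lcm = a*b. S = -21/4*b + 105/4.
  leading term b: subtract (-21/16)·f_2 from -21/4*b + 105/4 → 0
  remainder 0.

S(f_2,h_3): leading monomials are coprime, so the S-polynomial reduces to 0 (Buchberger's first criterion).
Every S-polynomial of the final basis reduces to 0, so we have a Gröbner basis.
Inter-reduce: drop elements whose leading term is divisible by another's, tail-reduce, and make monic.
Reduced Gröbner basis: {a + 5, b - 5}.

The lex basis is triangular: the last element involves only b. Solving b - 5 = 0 gives b ∈ {5}; substituting each value into the earlier elements determines the remaining variables.
  b = 5: the earlier basis element becomes a + 5 = 0, giving a = -5 — point (-5, 5).
Each listed point satisfies every original equation (direct substitution).

{(-5, 5)}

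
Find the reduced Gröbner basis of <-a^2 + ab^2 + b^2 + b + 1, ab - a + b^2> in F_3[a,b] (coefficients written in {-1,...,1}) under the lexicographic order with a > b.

f_1 = -a^2 + ab^2 + b^2 + b + 1, LT = a^2.
f_2 = ab - a + b^2, LT = ab.

S(f_1,f_2): lcm = a^2b. S = a^2 - ab^3 - ab^2 - b^3 - b^2 - b.
  reduce S modulo (f_1, f_2):
  remainder -a + b^4 + b^2 + 1 ≠ 0; add g_3 = -a + b^4 + b^2 + 1 to the basis.

S(f_1,g_3): lcm = a^2. S = ab^4 + a - b^2 - b - 1.
  reduce S modulo (f_1, f_2, g_3):
  remainder -b^5 + b^4 - b^3 - b + 1 ≠ 0; add g_4 = -b^5 + b^4 - b^3 - b + 1 to the basis.

The other S-polynomials (S(f_2,g_3), S(f_1,g_4), S(f_2,g_4), S(g_3,g_4)) all reduce to 0 modulo the current basis, so we have a Gröbner basis.
Inter-reduce: drop elements whose leading term is divisible by another's, tail-reduce, and make monic.

G = {a - b^4 - b^2 - 1, b^5 - b^4 + b^3 + b - 1}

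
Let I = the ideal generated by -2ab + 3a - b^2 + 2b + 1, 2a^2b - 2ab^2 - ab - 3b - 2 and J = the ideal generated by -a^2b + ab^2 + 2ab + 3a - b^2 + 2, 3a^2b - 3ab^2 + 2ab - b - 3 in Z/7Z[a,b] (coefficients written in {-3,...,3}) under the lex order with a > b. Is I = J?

Yes, the ideals are equal.

For a fixed monomial order, each ideal has a unique reduced Gröbner basis; comparing bases decides equality.
Buchberger on the first generating set:
f_1 = -2ab + 3a - b^2 + 2b + 1, LT = ab.
f_2 = 2a^2b - 2ab^2 - ab - 3b - 2, LT = a^2b.

S(f_1,f_2): lcm = a^2b. S = 2a^2 - 2ab^2 + 3ab + 3a - 2b + 1.
  reduce S modulo (f_1, f_2):
  remainder 2a^2 + 3a + b^3 - 2b^2 - 3b + 1 ≠ 0; add g_3 = 2a^2 + 3a + b^3 - 2b^2 - 3b + 1 to the basis.

S(f_1,g_3): lcm = a^2b. S = 2a^2 - 3ab^2 + ab + 3a + 3b^4 + b^3 - 2b^2 + 3b.
  reduce S modulo (f_1, f_2, g_3):
  remainder 3b^4 - 2b^3 - 3b^2 + b - 1 ≠ 0; add g_4 = 3b^4 - 2b^3 - 3b^2 + b - 1 to the basis.

The other S-polynomials (S(f_2,g_3), S(f_1,g_4), S(f_2,g_4), S(g_3,g_4)) all reduce to 0 modulo the current basis, so we have a Gröbner basis.
Inter-reduce: drop elements whose leading term is divisible by another's, tail-reduce, and make monic.
Reduced Gröbner basis: {a^2 - 2a - 3b^3 - b^2 + 2b - 3, ab + 2a - 3b^2 - b + 3, b^4 - 3b^3 - b^2 - 2b + 2}.

Buchberger on the second generating set:
h_1 = -a^2b + ab^2 + 2ab + 3a - b^2 + 2, LT = a^2b.
h_2 = 3a^2b - 3ab^2 + 2ab - b - 3, LT = a^2b.

S(h_1,h_2): lcm = a^2b. S = 2ab - 3a + b^2 - 2b - 1.
  reduce S modulo (h_1, h_2):
  remainder 2ab - 3a + b^2 - 2b - 1 ≠ 0; add k_3 = 2ab - 3a + b^2 - 2b - 1 to the basis.

S(h_1,k_3): lcm = a^2b. S = -2a^2 + 2ab^2 - ab + a + b^2 - 2.
  reduce S modulo (h_1, h_2, k_3):
  remainder -2a^2 - 3a - b^3 + 2b^2 + 3b - 1 ≠ 0; add k_4 = -2a^2 - 3a - b^3 + 2b^2 + 3b - 1 to the basis.

S(h_1,k_4): lcm = a^2b. S = -ab^2 - 3a + 3b^4 + b^3 - b^2 + 3b - 2.
  reduce S modulo (h_1, h_2, k_3, k_4):
  remainder 3b^4 - 2b^3 - 3b^2 + b - 1 ≠ 0; add k_5 = 3b^4 - 2b^3 - 3b^2 + b - 1 to the basis.

The other S-polynomials (S(h_2,k_3), S(h_2,k_4), S(k_3,k_4), S(h_1,k_5), S(h_2,k_5), S(k_3,k_5), S(k_4,k_5)) all reduce to 0 modulo the current basis, so we have a Gröbner basis.
Inter-reduce: drop elements whose leading term is divisible by another's, tail-reduce, and make monic.
Reduced Gröbner basis: {a^2 - 2a - 3b^3 - b^2 + 2b - 3, ab + 2a - 3b^2 - b + 3, b^4 - 3b^3 - b^2 - 2b + 2}.

These coincide, so the ideals are equal.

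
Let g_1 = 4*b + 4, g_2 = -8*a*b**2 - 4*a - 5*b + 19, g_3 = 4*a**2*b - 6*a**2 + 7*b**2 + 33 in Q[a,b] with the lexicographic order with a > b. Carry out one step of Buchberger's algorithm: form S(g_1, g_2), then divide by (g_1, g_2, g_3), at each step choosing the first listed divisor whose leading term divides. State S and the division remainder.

lcm(LM(g_1), LM(g_2)) = a*b**2.
S = (lcm/LT(g_1))·g_1 − (lcm/LT(g_2))·g_2 = a*b - 1/2*a - 5/8*b + 19/8.
Reduce S modulo (g_1, g_2, g_3) in that order:
  leading term a*b: subtract (1/4*a)·g_1 from a*b - 1/2*a - 5/8*b + 19/8 → -3/2*a - 5/8*b + 19/8
  leading term a: no divisor's leading term divides it; move -3/2*a to the remainder.
  leading term b: subtract (-5/32)·g_1 from -5/8*b + 19/8 → 3
  leading term 1: no divisor's leading term divides it; move 3 to the remainder.
The remainder -3/2*a + 3 is nonzero, so it would be added as the next basis element.

S(g_1, g_2) = a*b - 1/2*a - 5/8*b + 19/8; remainder on division = -3/2*a + 3.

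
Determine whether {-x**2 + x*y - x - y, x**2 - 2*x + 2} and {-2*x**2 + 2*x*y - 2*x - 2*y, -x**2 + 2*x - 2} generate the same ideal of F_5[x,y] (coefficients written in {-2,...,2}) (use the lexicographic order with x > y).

Yes, the ideals are equal.

Since reduced Gröbner bases are canonical representatives of ideals under a given ordering, it suffices to compute and compare them.
Buchberger on the first generating set:
f_1 = -x**2 + x*y - x - y, LT = x**2.
f_2 = x**2 - 2*x + 2, LT = x**2.

S(f_1,f_2): lcm = x**2. S = -x*y - 2*x + y - 2.
  leading term x*y: no divisor's leading term divides it; move -x*y to the remainder.
  leading term x: no divisor's leading term divides it; move -2*x to the remainder.
  leading term y: no divisor's leading term divides it; move y to the remainder.
  leading term 1: no divisor's leading term divides it; move -2 to the remainder.
  remainder -x*y - 2*x + y - 2 ≠ 0; add g_3 = -x*y - 2*x + y - 2 to the basis.

S(f_1,g_3): lcm = x**2*y. S = -2*x**2 - x*y**2 + 2*x*y - 2*x + y**2.
  leading term x**2: subtract (2)·f_1 from -2*x**2 - x*y**2 + 2*x*y - 2*x + y**2 → -x*y**2 + y**2 + 2*y
  leading term x*y**2: subtract (y)·g_3 from -x*y**2 + y**2 + 2*y → 2*x*y - y
  leading term x*y: subtract (-2)·g_3 from 2*x*y - y → x + y + 1
  leading term x: no divisor's leading term divides it; move x to the remainder.
  leading term y: no divisor's leading term divides it; move y to the remainder.
  leading term 1: no divisor's leading term divides it; move 1 to the remainder.
  remainder x + y + 1 ≠ 0; add g_4 = x + y + 1 to the basis.

S(f_2,g_3): lcm = x**2*y. S = -2*x**2 - x*y - 2*x + 2*y.
  leading term x**2: subtract (2)·f_1 from -2*x**2 - x*y - 2*x + 2*y → 2*x*y - y
  leading term x*y: subtract (-2)·g_3 from 2*x*y - y → x + y + 1
  leading term x: subtract (1)·g_4 from x + y + 1 → 0
  remainder 0.

S(f_1,g_4): lcm = x**2. S = -2*x*y + y.
  leading term x*y: subtract (2)·g_3 from -2*x*y + y → -x - y - 1
  leading term x: subtract (-1)·g_4 from -x - y - 1 → 0
  remainder 0.

S(f_2,g_4): lcm = x**2. S = -x*y + 2*x + 2.
  leading term x*y: subtract (1)·g_3 from -x*y + 2*x + 2 → -x - y - 1
  leading term x: subtract (-1)·g_4 from -x - y - 1 → 0
  remainder 0.

S(g_3,g_4): lcm = x*y. S = 2*x - y**2 - 2*y + 2.
  leading term x: subtract (2)·g_4 from 2*x - y**2 - 2*y + 2 → -y**2 + y
  leading term y**2: no divisor's leading term divides it; move -y**2 to the remainder.
  leading term y: no divisor's leading term divides it; move y to the remainder.
  remainder -y**2 + y ≠ 0; add g_5 = -y**2 + y to the basis.

S(f_1,g_5): leading monomials are coprime, so the S-polynomial reduces to 0 (Buchberger's first criterion).
S(f_2,g_5): leading monomials are coprime, so the S-polynomial reduces to 0 (Buchberger's first criterion).
S(g_3,g_5): lcm = x*y**2. S = -2*x*y - y**2 + 2*y.
  leading term x*y: subtract (2)·g_3 from -2*x*y - y**2 + 2*y → -x - y**2 - 1
  leading term x: subtract (-1)·g_4 from -x - y**2 - 1 → -y**2 + y
  leading term y**2: subtract (1)·g_5 from -y**2 + y → 0
  remainder 0.

S(g_4,g_5): leading monomials are coprime, so the S-polynomial reduces to 0 (Buchberger's first criterion).
Every S-polynomial of the final basis reduces to 0, so we have a Gröbner basis.
Inter-reduce: drop elements whose leading term is divisible by another's, tail-reduce, and make monic.
Reduced Gröbner basis: {x + y + 1, y**2 - y}.

Buchberger on the second generating set:
h_1 = -2*x**2 + 2*x*y - 2*x - 2*y, LT = x**2.
h_2 = -x**2 + 2*x - 2, LT = x**2.

S(h_1,h_2): lcm = x**2. S = -x*y - 2*x + y - 2.
  leading term x*y: no divisor's leading term divides it; move -x*y to the remainder.
  leading term x: no divisor's leading term divides it; move -2*x to the remainder.
  leading term y: no divisor's leading term divides it; move y to the remainder.
  leading term 1: no divisor's leading term divides it; move -2 to the remainder.
  remainder -x*y - 2*x + y - 2 ≠ 0; add k_3 = -x*y - 2*x + y - 2 to the basis.

S(h_1,k_3): lcm = x**2*y. S = -2*x**2 - x*y**2 + 2*x*y - 2*x + y**2.
  leading term x**2: subtract (1)·h_1 from -2*x**2 - x*y**2 + 2*x*y - 2*x + y**2 → -x*y**2 + y**2 + 2*y
  leading term x*y**2: subtract (y)·k_3 from -x*y**2 + y**2 + 2*y → 2*x*y - y
  leading term x*y: subtract (-2)·k_3 from 2*x*y - y → x + y + 1
  leading term x: no divisor's leading term divides it; move x to the remainder.
  leading term y: no divisor's leading term divides it; move y to the remainder.
  leading term 1: no divisor's leading term divides it; move 1 to the remainder.
  remainder x + y + 1 ≠ 0; add k_4 = x + y + 1 to the basis.

S(h_2,k_3): lcm = x**2*y. S = -2*x**2 - x*y - 2*x + 2*y.
  leading term x**2: subtract (1)·h_1 from -2*x**2 - x*y - 2*x + 2*y → 2*x*y - y
  leading term x*y: subtract (-2)·k_3 from 2*x*y - y → x + y + 1
  leading term x: subtract (1)·k_4 from x + y + 1 → 0
  remainder 0.

S(h_1,k_4): lcm = x**2. S = -2*x*y + y.
  leading term x*y: subtract (2)·k_3 from -2*x*y + y → -x - y - 1
  leading term x: subtract (-1)·k_4 from -x - y - 1 → 0
  remainder 0.

S(h_2,k_4): lcm = x**2. S = -x*y + 2*x + 2.
  leading term x*y: subtract (1)·k_3 from -x*y + 2*x + 2 → -x - y - 1
  leading term x: subtract (-1)·k_4 from -x - y - 1 → 0
  remainder 0.

S(k_3,k_4): lcm = x*y. S = 2*x - y**2 - 2*y + 2.
  leading term x: subtract (2)·k_4 from 2*x - y**2 - 2*y + 2 → -y**2 + y
  leading term y**2: no divisor's leading term divides it; move -y**2 to the remainder.
  leading term y: no divisor's leading term divides it; move y to the remainder.
  remainder -y**2 + y ≠ 0; add k_5 = -y**2 + y to the basis.

S(h_1,k_5): leading monomials are coprime, so the S-polynomial reduces to 0 (Buchberger's first criterion).
S(h_2,k_5): leading monomials are coprime, so the S-polynomial reduces to 0 (Buchberger's first criterion).
S(k_3,k_5): lcm = x*y**2. S = -2*x*y - y**2 + 2*y.
  leading term x*y: subtract (2)·k_3 from -2*x*y - y**2 + 2*y → -x - y**2 - 1
  leading term x: subtract (-1)·k_4 from -x - y**2 - 1 → -y**2 + y
  leading term y**2: subtract (1)·k_5 from -y**2 + y → 0
  remainder 0.

S(k_4,k_5): leading monomials are coprime, so the S-polynomial reduces to 0 (Buchberger's first criterion).
Every S-polynomial of the final basis reduces to 0, so we have a Gröbner basis.
Inter-reduce: drop elements whose leading term is divisible by another's, tail-reduce, and make monic.
Reduced Gröbner basis: {x + y + 1, y**2 - y}.

These coincide, so the ideals are equal.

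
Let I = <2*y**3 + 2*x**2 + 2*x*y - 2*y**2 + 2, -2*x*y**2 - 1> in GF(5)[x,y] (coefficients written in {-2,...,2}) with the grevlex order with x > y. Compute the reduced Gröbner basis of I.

G = {x**3 + x**2*y + x + 2*y - 2, x*y**2 - 2, y**3 + x**2 + x*y - y**2 + 1}

Buchberger's algorithm terminates because the ascending chain of leading-term ideals stabilizes.

f_1 = 2*y**3 + 2*x**2 + 2*x*y - 2*y**2 + 2, LT = y**3.
f_2 = -2*x*y**2 - 1, LT = x*y**2.

S(f_1,f_2): lcm = x*y**3. S = x**3 + x**2*y - x*y**2 + x + 2*y.
  leading term x**3: no divisor's leading term divides it; move x**3 to the remainder.
  leading term x**2*y: no divisor's leading term divides it; move x**2*y to the remainder.
  leading term x*y**2: subtract (-2)·f_2 from -x*y**2 + x + 2*y → x + 2*y - 2
  leading term x: no divisor's leading term divides it; move x to the remainder.
  leading term y: no divisor's leading term divides it; move 2*y to the remainder.
  leading term 1: no divisor's leading term divides it; move -2 to the remainder.
  remainder x**3 + x**2*y + x + 2*y - 2 ≠ 0; add g_3 = x**3 + x**2*y + x + 2*y - 2 to the basis.

S(f_1,g_3): leading monomials are coprime, so the S-polynomial reduces to 0 (Buchberger's first criterion).
S(f_2,g_3): lcm = x**3*y**2. S = -x**2*y**3 - x*y**2 - 2*y**3 - 2*x**2 + 2*y**2.
  leading term x**2*y**3: subtract (2*x**2)·f_1 from -x**2*y**3 - x*y**2 - 2*y**3 - 2*x**2 + 2*y**2 → x**4 + x**3*y - x**2*y**2 - x*y**2 - 2*y**3 - x**2 + 2*y**2
  leading term x**4: subtract (x)·g_3 from x**4 + x**3*y - x**2*y**2 - x*y**2 - 2*y**3 - x**2 + 2*y**2 → -x**2*y**2 - x*y**2 - 2*y**3 - 2*x**2 - 2*x*y + 2*y**2 + 2*x
  leading term x**2*y**2: subtract (-2*x)·f_2 from -x**2*y**2 - x*y**2 - 2*y**3 - 2*x**2 - 2*x*y + 2*y**2 + 2*x → -x*y**2 - 2*y**3 - 2*x**2 - 2*x*y + 2*y**2
  leading term x*y**2: subtract (-2)·f_2 from -x*y**2 - 2*y**3 - 2*x**2 - 2*x*y + 2*y**2 → -2*y**3 - 2*x**2 - 2*x*y + 2*y**2 - 2
  leading term y**3: subtract (-1)·f_1 from -2*y**3 - 2*x**2 - 2*x*y + 2*y**2 - 2 → 0
  remainder 0.

Every S-polynomial of the final basis reduces to 0, so we have a Gröbner basis.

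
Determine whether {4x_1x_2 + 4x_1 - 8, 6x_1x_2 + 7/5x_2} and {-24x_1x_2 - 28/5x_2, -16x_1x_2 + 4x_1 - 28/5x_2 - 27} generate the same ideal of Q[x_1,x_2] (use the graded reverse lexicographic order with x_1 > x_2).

No, the ideals differ.

Since reduced Gröbner bases are canonical representatives of ideals under a given ordering, it suffices to compute and compare them.
Buchberger on the first generating set:
f_1 = 4x_1x_2 + 4x_1 - 8, LT = x_1x_2.
f_2 = 6x_1x_2 + 7/5x_2, LT = x_1x_2.

S(f_1,f_2): lcm = x_1x_2. S = x_1 - 7/30x_2 - 2.
  leading term x_1: no divisor's leading term divides it; move x_1 to the remainder.
  leading term x_2: no divisor's leading term divides it; move -7/30x_2 to the remainder.
  leading term 1: no divisor's leading term divides it; move -2 to the remainder.
  remainder x_1 - 7/30x_2 - 2 ≠ 0; add g_3 = x_1 - 7/30x_2 - 2 to the basis.

S(f_1,g_3): lcm = x_1x_2. S = 7/30x_2^2 + x_1 + 2x_2 - 2.
  leading term x_2^2: no divisor's leading term divides it; move 7/30x_2^2 to the remainder.
  leading term x_1: subtract (1)·g_3 from x_1 + 2x_2 - 2 → 67/30x_2
  leading term x_2: no divisor's leading term divides it; move 67/30x_2 to the remainder.
  remainder 7/30x_2^2 + 67/30x_2 ≠ 0; add g_4 = 7/30x_2^2 + 67/30x_2 to the basis.

The other S-polynomials (S(f_2,g_3), S(f_1,g_4), S(f_2,g_4), S(g_3,g_4)) all reduce to 0 modulo the current basis, so we have a Gröbner basis.
Inter-reduce: drop elements whose leading term is divisible by another's, tail-reduce, and make monic.
Reduced Gröbner basis: {x_2^2 + 67/7x_2, x_1 - 7/30x_2 - 2}.

Buchberger on the second generating set:
h_1 = -24x_1x_2 - 28/5x_2, LT = x_1x_2.
h_2 = -16x_1x_2 + 4x_1 - 28/5x_2 - 27, LT = x_1x_2.

S(h_1,h_2): lcm = x_1x_2. S = 1/4x_1 - 7/60x_2 - 27/16.
  leading term x_1: no divisor's leading term divides it; move 1/4x_1 to the remainder.
  leading term x_2: no divisor's leading term divides it; move -7/60x_2 to the remainder.
  leading term 1: no divisor's leading term divides it; move -27/16 to the remainder.
  remainder 1/4x_1 - 7/60x_2 - 27/16 ≠ 0; add k_3 = 1/4x_1 - 7/60x_2 - 27/16 to the basis.

S(h_1,k_3): lcm = x_1x_2. S = 7/15x_2^2 + 419/60x_2.
  leading term x_2^2: no divisor's leading term divides it; move 7/15x_2^2 to the remainder.
  leading term x_2: no divisor's leading term divides it; move 419/60x_2 to the remainder.
  remainder 7/15x_2^2 + 419/60x_2 ≠ 0; add k_4 = 7/15x_2^2 + 419/60x_2 to the basis.

The other S-polynomials (S(h_2,k_3), S(h_1,k_4), S(h_2,k_4), S(k_3,k_4)) all reduce to 0 modulo the current basis, so we have a Gröbner basis.
Inter-reduce: drop elements whose leading term is divisible by another's, tail-reduce, and make monic.
Reduced Gröbner basis: {x_2^2 + 419/28x_2, x_1 - 7/15x_2 - 27/4}.

The bases are distinct; the ideals are different.
The choice of monomial ordering does not affect the verdict — as long as both bases are computed under the same ordering, their equality decides ideal equality.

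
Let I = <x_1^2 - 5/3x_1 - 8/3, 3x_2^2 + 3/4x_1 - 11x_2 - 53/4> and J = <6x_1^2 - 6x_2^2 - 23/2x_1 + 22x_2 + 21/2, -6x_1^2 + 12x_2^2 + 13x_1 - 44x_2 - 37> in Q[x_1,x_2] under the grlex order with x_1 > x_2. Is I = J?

Equality of ideals is decidable: compute both reduced Gröbner bases (unique for the ordering) and check whether they agree.
Buchberger on the first generating set:
f_1 = x_1^2 - 5/3x_1 - 8/3, LT = x_1^2.
f_2 = 3x_2^2 + 3/4x_1 - 11x_2 - 53/4, LT = x_2^2.

The S-polynomials (S(f_1,f_2)) all reduce to 0 modulo the current basis, so we have a Gröbner basis.
Inter-reduce: drop elements whose leading term is divisible by another's, tail-reduce, and make monic.
Reduced Gröbner basis: {x_1^2 - 5/3x_1 - 8/3, x_2^2 + 1/4x_1 - 11/3x_2 - 53/12}.

Buchberger on the second generating set:
h_1 = 6x_1^2 - 6x_2^2 - 23/2x_1 + 22x_2 + 21/2, LT = x_1^2.
h_2 = -6x_1^2 + 12x_2^2 + 13x_1 - 44x_2 - 37, LT = x_1^2.

S(h_1,h_2): lcm = x_1^2. S = x_2^2 + 1/4x_1 - 11/3x_2 - 53/12.
  reduce S modulo (h_1, h_2):
  remainder x_2^2 + 1/4x_1 - 11/3x_2 - 53/12 ≠ 0; add k_3 = x_2^2 + 1/4x_1 - 11/3x_2 - 53/12 to the basis.

The other S-polynomials (S(h_1,k_3), S(h_2,k_3)) all reduce to 0 modulo the current basis, so we have a Gröbner basis.
Inter-reduce: drop elements whose leading term is divisible by another's, tail-reduce, and make monic.
Reduced Gröbner basis: {x_1^2 - 5/3x_1 - 8/3, x_2^2 + 1/4x_1 - 11/3x_2 - 53/12}.

Same reduced basis, so the two generating sets span the same ideal.

Yes, the ideals are equal.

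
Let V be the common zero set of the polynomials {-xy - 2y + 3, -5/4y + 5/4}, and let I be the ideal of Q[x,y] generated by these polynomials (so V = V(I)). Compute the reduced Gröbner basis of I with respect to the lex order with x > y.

G = {x - 1, y - 1}

f_1 = -xy - 2y + 3, LT = xy.
f_2 = -5/4y + 5/4, LT = y.

S(f_1,f_2): lcm = xy. S = x + 2y - 3.
  leading term x: no divisor's leading term divides it; move x to the remainder.
  leading term y: subtract (-8/5)·f_2 from 2y - 3 → -1
  leading term 1: no divisor's leading term divides it; move -1 to the remainder.
  remainder x - 1 ≠ 0; add g_3 = x - 1 to the basis.

S(f_1,g_3): lcm = xy. S = 3y - 3.
  leading term y: subtract (-12/5)·f_2 from 3y - 3 → 0
  remainder 0.

S(f_2,g_3): leading monomials are coprime, so the S-polynomial reduces to 0 (Buchberger's first criterion).
Every S-polynomial of the final basis reduces to 0, so we have a Gröbner basis.
Inter-reduce: drop elements whose leading term is divisible by another's, tail-reduce, and make monic.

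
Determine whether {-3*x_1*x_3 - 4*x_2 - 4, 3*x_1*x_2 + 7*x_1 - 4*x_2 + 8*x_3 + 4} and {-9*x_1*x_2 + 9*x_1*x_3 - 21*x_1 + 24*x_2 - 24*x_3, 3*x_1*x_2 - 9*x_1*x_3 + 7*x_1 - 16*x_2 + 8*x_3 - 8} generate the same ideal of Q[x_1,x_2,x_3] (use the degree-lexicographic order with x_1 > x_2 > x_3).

Yes, the ideals are equal.

Equality of ideals is decidable: compute both reduced Gröbner bases (unique for the ordering) and check whether they agree.
Buchberger on the first generating set:
f_1 = -3*x_1*x_3 - 4*x_2 - 4, LT = x_1*x_3.
f_2 = 3*x_1*x_2 + 7*x_1 - 4*x_2 + 8*x_3 + 4, LT = x_1*x_2.

S(f_1,f_2): lcm = x_1*x_2*x_3. S = -7/3*x_1*x_3 + 4/3*x_2**2 + 4/3*x_2*x_3 - 8/3*x_3**2 + 4/3*x_2 - 4/3*x_3.
  reduce S modulo (f_1, f_2):
  remainder 4/3*x_2**2 + 4/3*x_2*x_3 - 8/3*x_3**2 + 40/9*x_2 - 4/3*x_3 + 28/9 ≠ 0; add g_3 = 4/3*x_2**2 + 4/3*x_2*x_3 - 8/3*x_3**2 + 40/9*x_2 - 4/3*x_3 + 28/9 to the basis.

The other S-polynomials (S(f_1,g_3), S(f_2,g_3)) all reduce to 0 modulo the current basis, so we have a Gröbner basis.
Inter-reduce: drop elements whose leading term is divisible by another's, tail-reduce, and make monic.
Reduced Gröbner basis: {x_1*x_2 + 7/3*x_1 - 4/3*x_2 + 8/3*x_3 + 4/3, x_1*x_3 + 4/3*x_2 + 4/3, x_2**2 + x_2*x_3 - 2*x_3**2 + 10/3*x_2 - x_3 + 7/3}.

Buchberger on the second generating set:
h_1 = -9*x_1*x_2 + 9*x_1*x_3 - 21*x_1 + 24*x_2 - 24*x_3, LT = x_1*x_2.
h_2 = 3*x_1*x_2 - 9*x_1*x_3 + 7*x_1 - 16*x_2 + 8*x_3 - 8, LT = x_1*x_2.

S(h_1,h_2): lcm = x_1*x_2. S = 2*x_1*x_3 + 8/3*x_2 + 8/3.
  reduce S modulo (h_1, h_2):
  remainder 2*x_1*x_3 + 8/3*x_2 + 8/3 ≠ 0; add k_3 = 2*x_1*x_3 + 8/3*x_2 + 8/3 to the basis.

S(h_1,k_3): lcm = x_1*x_2*x_3. S = -x_1*x_3**2 + 7/3*x_1*x_3 - 4/3*x_2**2 - 8/3*x_2*x_3 + 8/3*x_3**2 - 4/3*x_2.
  reduce S modulo (h_1, h_2, k_3):
  remainder -4/3*x_2**2 - 4/3*x_2*x_3 + 8/3*x_3**2 - 40/9*x_2 + 4/3*x_3 - 28/9 ≠ 0; add k_4 = -4/3*x_2**2 - 4/3*x_2*x_3 + 8/3*x_3**2 - 40/9*x_2 + 4/3*x_3 - 28/9 to the basis.

The other S-polynomials (S(h_2,k_3), S(h_1,k_4), S(h_2,k_4), S(k_3,k_4)) all reduce to 0 modulo the current basis, so we have a Gröbner basis.
Inter-reduce: drop elements whose leading term is divisible by another's, tail-reduce, and make monic.
Reduced Gröbner basis: {x_1*x_2 + 7/3*x_1 - 4/3*x_2 + 8/3*x_3 + 4/3, x_1*x_3 + 4/3*x_2 + 4/3, x_2**2 + x_2*x_3 - 2*x_3**2 + 10/3*x_2 - x_3 + 7/3}.

The two bases agree; hence the ideals are identical.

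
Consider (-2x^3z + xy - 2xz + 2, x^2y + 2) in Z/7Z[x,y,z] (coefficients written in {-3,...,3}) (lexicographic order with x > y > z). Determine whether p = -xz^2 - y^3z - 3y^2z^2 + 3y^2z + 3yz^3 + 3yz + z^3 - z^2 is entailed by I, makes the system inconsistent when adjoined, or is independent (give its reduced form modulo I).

-xz^2 - y^3z - 3y^2z^2 + 3y^2z + 3yz^3 + 3yz + z^3 - z^2 lies in I (it reduces to 0).

First compute the reduced Gröbner basis of I by Buchberger's algorithm.
f_1 = -2x^3z + xy - 2xz + 2, LT = x^3z.
f_2 = x^2y + 2, LT = x^2y.

S(f_1,f_2): lcm = x^3yz. S = 3xy^2 + xyz - 2xz - y.
  reduce S modulo (f_1, f_2):
  remainder 3xy^2 + xyz - 2xz - y ≠ 0; add h_3 = 3xy^2 + xyz - 2xz - y to the basis.

S(f_2,h_3): lcm = x^2y^2. S = 2x^2yz + 3x^2z - 2xy + 2y.
  reduce S modulo (f_1, f_2, h_3):
  remainder 3x^2z - 2xy + 2y + 3z ≠ 0; add h_4 = 3x^2z - 2xy + 2y + 3z to the basis.

S(f_2,h_4): lcm = x^2yz. S = 3xy^2 - 3y^2 - yz + 2z.
  reduce S modulo (f_1, f_2, h_3, h_4):
  remainder -xyz + 2xz - 3y^2 - yz + y + 2z ≠ 0; add h_5 = -xyz + 2xz - 3y^2 - yz + y + 2z to the basis.

S(h_3,h_4): lcm = x^2y^2z. S = -2x^2yz^2 - 3x^2z^2 + 3xy^3 + 2xyz - 3y^3 - y^2z.
  reduce S modulo (f_1, f_2, h_3, h_4, h_5):
  remainder -3xz - 3y^3 - 2y^2z + 2y^2 + 2yz^2 + 2y + 3z^2 - 3z ≠ 0; add h_6 = -3xz - 3y^3 - 2y^2z + 2y^2 + 2yz^2 + 2y + 3z^2 - 3z to the basis.

S(h_3,h_6): lcm = xy^2z. S = -2xyz^2 - 3xz^2 - y^5 - 3y^4z + 3y^4 + 3y^3z^2 + 3y^3 + y^2z^2 - y^2z + 2yz.
  reduce S modulo (f_1, f_2, h_3, h_4, h_5, h_6):
  remainder -y^5 - 3y^4z + 3y^4 + 3y^3z^2 + 3y^3 + y^2z^2 - 2y^2z + 2yz^2 + 3z^2 ≠ 0; add h_7 = -y^5 - 3y^4z + 3y^4 + 3y^3z^2 + 3y^3 + y^2z^2 - 2y^2z + 2yz^2 + 3z^2 to the basis.

S(h_5,h_6): lcm = xyz. S = -2xz - y^4 - 3y^3z + 3y^3 + 3y^2z^2 - y^2 + yz^2 - y - 2z.
  reduce S modulo (f_1, f_2, h_3, h_4, h_5, h_6, h_7):
  remainder -y^4 - 3y^3z - 2y^3 + 3y^2z^2 - y^2z + 2yz^2 - 2z^2 ≠ 0; add h_8 = -y^4 - 3y^3z - 2y^3 + 3y^2z^2 - y^2z + 2yz^2 - 2z^2 to the basis.

The other S-polynomials (S(f_1,h_3), S(f_1,h_4), S(f_1,h_5), S(f_2,h_5), S(h_3,h_5), S(h_4,h_5), S(f_1,h_6), S(f_2,h_6), S(h_4,h_6), S(f_1,h_7), S(f_2,h_7), S(h_3,h_7), S(h_4,h_7), S(h_5,h_7), S(h_6,h_7), S(f_1,h_8), S(f_2,h_8), S(h_3,h_8), S(h_4,h_8), S(h_5,h_8), S(h_6,h_8), S(h_7,h_8)) all reduce to 0 modulo the current basis, so we have a Gröbner basis.
Inter-reduce: drop elements whose leading term is divisible by another's, tail-reduce, and make monic.
Reduced Gröbner basis: {x^2y + 2, xy^2 - y^2 + 2yz + 3z, xz + y^3 + 3y^2z - 3y^2 - 3yz^2 - 3y - z^2 + z, y^4 + 3y^3z + 2y^3 - 3y^2z^2 + y^2z - 2yz^2 + 2z^2}.
Label its elements g_1 = x^2y + 2, g_2 = xy^2 - y^2 + 2yz + 3z, g_3 = xz + y^3 + 3y^2z - 3y^2 - 3yz^2 - 3y - z^2 + z, g_4 = y^4 + 3y^3z + 2y^3 - 3y^2z^2 + y^2z - 2yz^2 + 2z^2.

Reduce p = -xz^2 - y^3z - 3y^2z^2 + 3y^2z + 3yz^3 + 3yz + z^3 - z^2 modulo G:
  leading term xz^2: subtract (-z)·g_3 from -xz^2 - y^3z - 3y^2z^2 + 3y^2z + 3yz^3 + 3yz + z^3 - z^2 → 0
  normal form = 0.
Since the normal form is 0, p ∈ I.

Ideal membership is decidable via reduction modulo a Gröbner basis.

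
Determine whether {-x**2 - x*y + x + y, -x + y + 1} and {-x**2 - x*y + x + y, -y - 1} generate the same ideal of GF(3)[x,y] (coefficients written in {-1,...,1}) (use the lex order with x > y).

Since reduced Gröbner bases are canonical representatives of ideals under a given ordering, it suffices to compute and compare them.
Buchberger on the first generating set:
f_1 = -x**2 - x*y + x + y, LT = x**2.
f_2 = -x + y + 1, LT = x.

S(f_1,f_2): lcm = x**2. S = -x*y - y.
  leading term x*y: subtract (y)·f_2 from -x*y - y → -y**2 + y
  leading term y**2: no divisor's leading term divides it; move -y**2 to the remainder.
  leading term y: no divisor's leading term divides it; move y to the remainder.
  remainder -y**2 + y ≠ 0; add g_3 = -y**2 + y to the basis.

The other S-polynomials (S(f_1,g_3), S(f_2,g_3)) all reduce to 0 modulo the current basis, so we have a Gröbner basis.
Inter-reduce: drop elements whose leading term is divisible by another's, tail-reduce, and make monic.
Reduced Gröbner basis: {x - y - 1, y**2 - y}.

Buchberger on the second generating set:
h_1 = -x**2 - x*y + x + y, LT = x**2.
h_2 = -y - 1, LT = y.

The S-polynomials (S(h_1,h_2)) all reduce to 0 modulo the current basis, so we have a Gröbner basis.
Inter-reduce: drop elements whose leading term is divisible by another's, tail-reduce, and make monic.
Reduced Gröbner basis: {x**2 + x + 1, y + 1}.

Since the reduced bases disagree, the two ideals are not the same.

No, the ideals differ.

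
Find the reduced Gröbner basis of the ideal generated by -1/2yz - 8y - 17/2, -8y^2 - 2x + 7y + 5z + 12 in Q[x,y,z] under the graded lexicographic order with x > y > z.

G = {xz - 5/2z^2 + 16x - 68y - 46z - 73/2, y^2 + 1/4x - 7/8y - 5/8z - 3/2, yz + 16y + 17}

f_1 = -1/2yz - 8y - 17/2, LT = yz.
f_2 = -8y^2 - 2x + 7y + 5z + 12, LT = y^2.

S(f_1,f_2): lcm = y^2z. S = -1/4xz + 16y^2 + 7/8yz + 5/8z^2 + 17y + 3/2z.
  leading term xz: no divisor's leading term divides it; move -1/4xz to the remainder.
  leading term y^2: subtract (-2)·f_2 from 16y^2 + 7/8yz + 5/8z^2 + 17y + 3/2z → 7/8yz + 5/8z^2 - 4x + 31y + 23/2z + 24
  leading term yz: subtract (-7/4)·f_1 from 7/8yz + 5/8z^2 - 4x + 31y + 23/2z + 24 → 5/8z^2 - 4x + 17y + 23/2z + 73/8
  leading term z^2: no divisor's leading term divides it; move 5/8z^2 to the remainder.
  leading term x: no divisor's leading term divides it; move -4x to the remainder.
  leading term y: no divisor's leading term divides it; move 17y to the remainder.
  leading term z: no divisor's leading term divides it; move 23/2z to the remainder.
  leading term 1: no divisor's leading term divides it; move 73/8 to the remainder.
  remainder -1/4xz + 5/8z^2 - 4x + 17y + 23/2z + 73/8 ≠ 0; add g_3 = -1/4xz + 5/8z^2 - 4x + 17y + 23/2z + 73/8 to the basis.

S(f_1,g_3): lcm = xyz. S = 5/2yz^2 + 68y^2 + 46yz + 17x + 73/2y.
  leading term yz^2: subtract (-5z)·f_1 from 5/2yz^2 + 68y^2 + 46yz + 17x + 73/2y → 68y^2 + 6yz + 17x + 73/2y - 85/2z
  leading term y^2: subtract (-17/2)·f_2 from 68y^2 + 6yz + 17x + 73/2y - 85/2z → 6yz + 96y + 102
  leading term yz: subtract (-12)·f_1 from 6yz + 96y + 102 → 0
  remainder 0.

S(f_2,g_3): leading monomials are coprime, so the S-polynomial reduces to 0 (Buchberger's first criterion).
Every S-polynomial of the final basis reduces to 0, so we have a Gröbner basis.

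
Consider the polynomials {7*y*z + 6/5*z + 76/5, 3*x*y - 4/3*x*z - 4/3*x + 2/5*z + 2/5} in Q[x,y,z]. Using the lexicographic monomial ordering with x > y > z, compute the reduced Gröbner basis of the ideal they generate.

f_1 = 7*y*z + 6/5*z + 76/5, LT = y*z.
f_2 = 3*x*y - 4/3*x*z - 4/3*x + 2/5*z + 2/5, LT = x*y.

S(f_1,f_2): lcm = x*y*z. S = 4/9*x*z**2 + 194/315*x*z + 76/35*x - 2/15*z**2 - 2/15*z.
  leading term x*z**2: no divisor's leading term divides it; move 4/9*x*z**2 to the remainder.
  leading term x*z: no divisor's leading term divides it; move 194/315*x*z to the remainder.
  leading term x: no divisor's leading term divides it; move 76/35*x to the remainder.
  leading term z**2: no divisor's leading term divides it; move -2/15*z**2 to the remainder.
  leading term z: no divisor's leading term divides it; move -2/15*z to the remainder.
  remainder 4/9*x*z**2 + 194/315*x*z + 76/35*x - 2/15*z**2 - 2/15*z ≠ 0; add g_3 = 4/9*x*z**2 + 194/315*x*z + 76/35*x - 2/15*z**2 - 2/15*z to the basis.

The other S-polynomials (S(f_1,g_3), S(f_2,g_3)) all reduce to 0 modulo the current basis, so we have a Gröbner basis.

G = {x*y - 4/9*x*z - 4/9*x + 2/15*z + 2/15, x*z**2 + 97/70*x*z + 171/35*x - 3/10*z**2 - 3/10*z, y*z + 6/35*z + 76/35}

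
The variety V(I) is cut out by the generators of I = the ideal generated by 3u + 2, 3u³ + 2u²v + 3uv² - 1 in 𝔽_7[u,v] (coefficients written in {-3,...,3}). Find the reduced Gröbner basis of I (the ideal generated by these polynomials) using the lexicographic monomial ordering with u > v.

G = {u + 3, v² - 2v - 1}

f_1 = 3u + 2, LT = u.
f_2 = 3u³ + 2u²v + 3uv² - 1, LT = u³.

S(f_1,f_2): lcm = u³. S = -3u²v + 3u² - uv² - 2.
  leading term u²v: subtract (-uv)·f_1 from -3u²v + 3u² - uv² - 2 → 3u² - uv² + 2uv - 2
  leading term u²: subtract (u)·f_1 from 3u² - uv² + 2uv - 2 → -uv² + 2uv - 2u - 2
  leading term uv²: subtract (2v²)·f_1 from -uv² + 2uv - 2u - 2 → 2uv - 2u + 3v² - 2
  leading term uv: subtract (3v)·f_1 from 2uv - 2u + 3v² - 2 → -2u + 3v² + v - 2
  leading term u: subtract (-3)·f_1 from -2u + 3v² + v - 2 → 3v² + v - 3
  leading term v²: no divisor's leading term divides it; move 3v² to the remainder.
  leading term v: no divisor's leading term divides it; move v to the remainder.
  leading term 1: no divisor's leading term divides it; move -3 to the remainder.
  remainder 3v² + v - 3 ≠ 0; add g_3 = 3v² + v - 3 to the basis.

S(f_1,g_3): leading monomials are coprime, so the S-polynomial reduces to 0 (Buchberger's first criterion).
S(f_2,g_3): leading monomials are coprime, so the S-polynomial reduces to 0 (Buchberger's first criterion).
Every S-polynomial of the final basis reduces to 0, so we have a Gröbner basis.
Inter-reduce: drop elements whose leading term is divisible by another's, tail-reduce, and make monic.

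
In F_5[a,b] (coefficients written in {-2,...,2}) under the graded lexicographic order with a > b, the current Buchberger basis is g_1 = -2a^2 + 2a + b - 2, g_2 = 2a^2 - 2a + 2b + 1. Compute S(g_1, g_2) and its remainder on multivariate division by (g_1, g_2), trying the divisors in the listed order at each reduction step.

S(g_1, g_2) = b - 2; remainder on division = b - 2.

lcm(LM(g_1), LM(g_2)) = a^2.
S = (lcm/LT(g_1))·g_1 − (lcm/LT(g_2))·g_2 = b - 2.
Reduce S modulo (g_1, g_2) in that order:
  leading term b: no divisor's leading term divides it; move b to the remainder.
  leading term 1: no divisor's leading term divides it; move -2 to the remainder.
The remainder b - 2 is nonzero, so it would be added as the next basis element.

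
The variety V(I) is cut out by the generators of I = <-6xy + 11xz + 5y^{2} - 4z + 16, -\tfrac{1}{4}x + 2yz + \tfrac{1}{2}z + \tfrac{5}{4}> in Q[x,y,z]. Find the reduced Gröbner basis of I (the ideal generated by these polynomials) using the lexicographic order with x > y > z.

f_1 = -6xy + 11xz + 5y^{2} - 4z + 16, LT = xy.
f_2 = -\tfrac{1}{4}x + 2yz + \tfrac{1}{2}z + \tfrac{5}{4}, LT = x.

S(f_1,f_2): lcm = xy. S = -\tfrac{11}{6}xz + 8y^{2}z - \tfrac{5}{6}y^{2} + 2yz + 5y + \tfrac{2}{3}z - \tfrac{8}{3}.
  reduce S modulo (f_1, f_2):
  remainder 8y^{2}z - \tfrac{5}{6}y^{2} - \tfrac{44}{3}yz^{2} + 2yz + 5y - \tfrac{11}{3}z^{2} - \tfrac{17}{2}z - \tfrac{8}{3} ≠ 0; add g_3 = 8y^{2}z - \tfrac{5}{6}y^{2} - \tfrac{44}{3}yz^{2} + 2yz + 5y - \tfrac{11}{3}z^{2} - \tfrac{17}{2}z - \tfrac{8}{3} to the basis.

The other S-polynomials (S(f_1,g_3), S(f_2,g_3)) all reduce to 0 modulo the current basis, so we have a Gröbner basis.
Inter-reduce: drop elements whose leading term is divisible by another's, tail-reduce, and make monic.

G = {x - 8yz - 2z - 5, y^{2}z - \tfrac{5}{48}y^{2} - \tfrac{11}{6}yz^{2} + \tfrac{1}{4}yz + \tfrac{5}{8}y - \tfrac{11}{24}z^{2} - \tfrac{17}{16}z - \tfrac{1}{3}}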